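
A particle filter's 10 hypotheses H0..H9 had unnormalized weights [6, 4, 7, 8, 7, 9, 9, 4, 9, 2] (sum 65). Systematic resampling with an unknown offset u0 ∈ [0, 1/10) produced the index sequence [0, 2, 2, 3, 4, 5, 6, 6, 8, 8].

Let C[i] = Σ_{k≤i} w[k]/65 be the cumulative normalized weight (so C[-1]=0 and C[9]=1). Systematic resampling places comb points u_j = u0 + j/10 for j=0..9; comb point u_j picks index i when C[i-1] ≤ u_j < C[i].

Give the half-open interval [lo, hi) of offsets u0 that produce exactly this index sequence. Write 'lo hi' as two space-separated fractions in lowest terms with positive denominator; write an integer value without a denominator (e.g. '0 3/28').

7/130 4/65

C = [6/65, 2/13, 17/65, 5/13, 32/65, 41/65, 10/13, 54/65, 63/65, 1]
j=0 picked index 0: u0 ∈ [0, 6/65)
j=1 picked index 2: u0 ∈ [7/130, 21/130)
j=2 picked index 2: u0 ∈ [-3/65, 4/65)
j=3 picked index 3: u0 ∈ [-1/26, 11/130)
j=4 picked index 4: u0 ∈ [-1/65, 6/65)
j=5 picked index 5: u0 ∈ [-1/130, 17/130)
j=6 picked index 6: u0 ∈ [2/65, 11/65)
j=7 picked index 6: u0 ∈ [-9/130, 9/130)
j=8 picked index 8: u0 ∈ [2/65, 11/65)
j=9 picked index 8: u0 ∈ [-9/130, 9/130)
intersection: [7/130, 4/65)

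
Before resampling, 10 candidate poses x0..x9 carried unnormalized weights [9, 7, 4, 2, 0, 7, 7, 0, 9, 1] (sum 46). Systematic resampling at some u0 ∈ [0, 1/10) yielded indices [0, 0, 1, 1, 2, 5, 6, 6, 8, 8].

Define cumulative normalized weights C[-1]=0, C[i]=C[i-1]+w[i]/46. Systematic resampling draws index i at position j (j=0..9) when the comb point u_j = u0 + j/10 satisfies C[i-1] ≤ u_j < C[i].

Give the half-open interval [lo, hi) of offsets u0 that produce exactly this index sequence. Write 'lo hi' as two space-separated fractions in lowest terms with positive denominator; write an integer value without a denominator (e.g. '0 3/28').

C = [9/46, 8/23, 10/23, 11/23, 11/23, 29/46, 18/23, 18/23, 45/46, 1]
j=0 picked index 0: u0 ∈ [0, 9/46)
j=1 picked index 0: u0 ∈ [-1/10, 11/115)
j=2 picked index 1: u0 ∈ [-1/230, 17/115)
j=3 picked index 1: u0 ∈ [-12/115, 11/230)
j=4 picked index 2: u0 ∈ [-6/115, 4/115)
j=5 picked index 5: u0 ∈ [-1/46, 3/23)
j=6 picked index 6: u0 ∈ [7/230, 21/115)
j=7 picked index 6: u0 ∈ [-8/115, 19/230)
j=8 picked index 8: u0 ∈ [-2/115, 41/230)
j=9 picked index 8: u0 ∈ [-27/230, 9/115)
intersection: [7/230, 4/115)

7/230 4/115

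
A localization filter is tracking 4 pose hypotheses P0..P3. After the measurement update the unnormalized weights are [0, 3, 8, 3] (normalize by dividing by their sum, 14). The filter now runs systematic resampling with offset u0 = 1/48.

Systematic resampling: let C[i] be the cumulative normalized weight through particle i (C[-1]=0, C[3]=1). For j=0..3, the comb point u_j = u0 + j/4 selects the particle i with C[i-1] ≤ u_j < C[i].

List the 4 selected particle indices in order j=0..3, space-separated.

1 2 2 2

C = [0, 3/14, 11/14, 1]
j=0: u_0=1/48 ∈ [0, 3/14) → index 1
j=1: u_1=13/48 ∈ [3/14, 11/14) → index 2
j=2: u_2=25/48 ∈ [3/14, 11/14) → index 2
j=3: u_3=37/48 ∈ [3/14, 11/14) → index 2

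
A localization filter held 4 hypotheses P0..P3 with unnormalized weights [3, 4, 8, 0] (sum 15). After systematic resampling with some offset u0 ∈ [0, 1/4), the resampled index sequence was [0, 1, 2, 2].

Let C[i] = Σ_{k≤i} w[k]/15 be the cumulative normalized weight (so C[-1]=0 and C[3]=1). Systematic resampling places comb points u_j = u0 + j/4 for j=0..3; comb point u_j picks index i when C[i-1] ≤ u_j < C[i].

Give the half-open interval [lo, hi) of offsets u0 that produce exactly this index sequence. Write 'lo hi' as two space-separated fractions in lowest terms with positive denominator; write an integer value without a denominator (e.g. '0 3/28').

0 1/5

C = [1/5, 7/15, 1, 1]
j=0 picked index 0: u0 ∈ [0, 1/5)
j=1 picked index 1: u0 ∈ [-1/20, 13/60)
j=2 picked index 2: u0 ∈ [-1/30, 1/2)
j=3 picked index 2: u0 ∈ [-17/60, 1/4)
intersection: [0, 1/5)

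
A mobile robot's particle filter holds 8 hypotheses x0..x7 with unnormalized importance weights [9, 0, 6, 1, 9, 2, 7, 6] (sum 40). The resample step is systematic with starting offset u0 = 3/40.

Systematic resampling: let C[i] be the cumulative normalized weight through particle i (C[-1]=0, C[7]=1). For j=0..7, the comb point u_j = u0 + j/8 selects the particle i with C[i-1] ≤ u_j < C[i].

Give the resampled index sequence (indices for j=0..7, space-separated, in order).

0 0 2 4 4 6 6 7

C = [9/40, 9/40, 3/8, 2/5, 5/8, 27/40, 17/20, 1]
j=0: u_0=3/40 ∈ [0, 9/40) → index 0
j=1: u_1=1/5 ∈ [0, 9/40) → index 0
j=2: u_2=13/40 ∈ [9/40, 3/8) → index 2
j=3: u_3=9/20 ∈ [2/5, 5/8) → index 4
j=4: u_4=23/40 ∈ [2/5, 5/8) → index 4
j=5: u_5=7/10 ∈ [27/40, 17/20) → index 6
j=6: u_6=33/40 ∈ [27/40, 17/20) → index 6
j=7: u_7=19/20 ∈ [17/20, 1) → index 7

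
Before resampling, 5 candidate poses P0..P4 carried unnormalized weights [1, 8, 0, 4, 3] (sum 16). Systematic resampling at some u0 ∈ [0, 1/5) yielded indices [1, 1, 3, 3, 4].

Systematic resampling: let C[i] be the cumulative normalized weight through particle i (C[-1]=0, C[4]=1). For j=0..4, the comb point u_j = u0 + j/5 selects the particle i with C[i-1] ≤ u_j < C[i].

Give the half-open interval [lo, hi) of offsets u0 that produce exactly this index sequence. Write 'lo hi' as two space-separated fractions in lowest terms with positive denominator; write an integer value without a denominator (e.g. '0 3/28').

13/80 1/5

C = [1/16, 9/16, 9/16, 13/16, 1]
j=0 picked index 1: u0 ∈ [1/16, 9/16)
j=1 picked index 1: u0 ∈ [-11/80, 29/80)
j=2 picked index 3: u0 ∈ [13/80, 33/80)
j=3 picked index 3: u0 ∈ [-3/80, 17/80)
j=4 picked index 4: u0 ∈ [1/80, 1/5)
intersection: [13/80, 1/5)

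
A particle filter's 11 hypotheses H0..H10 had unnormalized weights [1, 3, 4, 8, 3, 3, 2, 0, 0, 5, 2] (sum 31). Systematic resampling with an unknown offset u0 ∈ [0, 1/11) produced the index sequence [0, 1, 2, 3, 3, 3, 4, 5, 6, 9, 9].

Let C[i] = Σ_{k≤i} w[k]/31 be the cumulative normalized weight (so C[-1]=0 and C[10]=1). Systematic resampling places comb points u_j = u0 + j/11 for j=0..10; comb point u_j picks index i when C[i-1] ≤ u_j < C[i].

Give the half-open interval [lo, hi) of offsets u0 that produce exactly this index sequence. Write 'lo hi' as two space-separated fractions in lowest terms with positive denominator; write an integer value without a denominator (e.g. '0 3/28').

0 9/341

C = [1/31, 4/31, 8/31, 16/31, 19/31, 22/31, 24/31, 24/31, 24/31, 29/31, 1]
j=0 picked index 0: u0 ∈ [0, 1/31)
j=1 picked index 1: u0 ∈ [-20/341, 13/341)
j=2 picked index 2: u0 ∈ [-18/341, 26/341)
j=3 picked index 3: u0 ∈ [-5/341, 83/341)
j=4 picked index 3: u0 ∈ [-36/341, 52/341)
j=5 picked index 3: u0 ∈ [-67/341, 21/341)
j=6 picked index 4: u0 ∈ [-10/341, 23/341)
j=7 picked index 5: u0 ∈ [-8/341, 25/341)
j=8 picked index 6: u0 ∈ [-6/341, 16/341)
j=9 picked index 9: u0 ∈ [-15/341, 40/341)
j=10 picked index 9: u0 ∈ [-46/341, 9/341)
intersection: [0, 9/341)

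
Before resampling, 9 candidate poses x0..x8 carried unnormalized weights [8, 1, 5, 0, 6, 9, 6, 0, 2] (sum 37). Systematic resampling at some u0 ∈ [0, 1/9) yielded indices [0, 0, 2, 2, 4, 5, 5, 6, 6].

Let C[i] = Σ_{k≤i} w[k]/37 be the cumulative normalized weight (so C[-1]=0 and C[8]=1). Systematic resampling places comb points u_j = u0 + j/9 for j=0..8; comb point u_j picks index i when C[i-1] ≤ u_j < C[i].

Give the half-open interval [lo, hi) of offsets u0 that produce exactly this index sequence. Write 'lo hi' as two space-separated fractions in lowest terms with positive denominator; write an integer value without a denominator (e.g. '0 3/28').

7/333 5/111

C = [8/37, 9/37, 14/37, 14/37, 20/37, 29/37, 35/37, 35/37, 1]
j=0 picked index 0: u0 ∈ [0, 8/37)
j=1 picked index 0: u0 ∈ [-1/9, 35/333)
j=2 picked index 2: u0 ∈ [7/333, 52/333)
j=3 picked index 2: u0 ∈ [-10/111, 5/111)
j=4 picked index 4: u0 ∈ [-22/333, 32/333)
j=5 picked index 5: u0 ∈ [-5/333, 76/333)
j=6 picked index 5: u0 ∈ [-14/111, 13/111)
j=7 picked index 6: u0 ∈ [2/333, 56/333)
j=8 picked index 6: u0 ∈ [-35/333, 19/333)
intersection: [7/333, 5/111)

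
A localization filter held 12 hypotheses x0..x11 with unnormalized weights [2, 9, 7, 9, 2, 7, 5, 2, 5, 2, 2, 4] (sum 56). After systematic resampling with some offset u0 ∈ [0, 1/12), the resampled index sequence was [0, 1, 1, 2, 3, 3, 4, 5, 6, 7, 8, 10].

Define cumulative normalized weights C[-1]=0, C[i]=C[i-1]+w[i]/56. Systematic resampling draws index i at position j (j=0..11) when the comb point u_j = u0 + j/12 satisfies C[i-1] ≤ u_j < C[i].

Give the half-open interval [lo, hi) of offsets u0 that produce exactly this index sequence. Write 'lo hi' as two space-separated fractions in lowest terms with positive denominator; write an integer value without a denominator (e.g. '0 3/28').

C = [1/28, 11/56, 9/28, 27/56, 29/56, 9/14, 41/56, 43/56, 6/7, 25/28, 13/14, 1]
j=0 picked index 0: u0 ∈ [0, 1/28)
j=1 picked index 1: u0 ∈ [-1/21, 19/168)
j=2 picked index 1: u0 ∈ [-11/84, 5/168)
j=3 picked index 2: u0 ∈ [-3/56, 1/14)
j=4 picked index 3: u0 ∈ [-1/84, 25/168)
j=5 picked index 3: u0 ∈ [-2/21, 11/168)
j=6 picked index 4: u0 ∈ [-1/56, 1/56)
j=7 picked index 5: u0 ∈ [-11/168, 5/84)
j=8 picked index 6: u0 ∈ [-1/42, 11/168)
j=9 picked index 7: u0 ∈ [-1/56, 1/56)
j=10 picked index 8: u0 ∈ [-11/168, 1/42)
j=11 picked index 10: u0 ∈ [-1/42, 1/84)
intersection: [0, 1/84)

0 1/84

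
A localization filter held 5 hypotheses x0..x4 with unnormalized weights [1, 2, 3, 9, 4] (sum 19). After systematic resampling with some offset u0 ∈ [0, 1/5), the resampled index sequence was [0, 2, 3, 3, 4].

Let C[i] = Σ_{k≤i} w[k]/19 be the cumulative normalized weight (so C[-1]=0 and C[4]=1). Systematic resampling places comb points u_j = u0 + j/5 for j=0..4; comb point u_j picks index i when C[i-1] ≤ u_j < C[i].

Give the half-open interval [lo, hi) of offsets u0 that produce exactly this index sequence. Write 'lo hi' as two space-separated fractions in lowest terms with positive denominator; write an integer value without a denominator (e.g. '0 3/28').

0 1/19

C = [1/19, 3/19, 6/19, 15/19, 1]
j=0 picked index 0: u0 ∈ [0, 1/19)
j=1 picked index 2: u0 ∈ [-4/95, 11/95)
j=2 picked index 3: u0 ∈ [-8/95, 37/95)
j=3 picked index 3: u0 ∈ [-27/95, 18/95)
j=4 picked index 4: u0 ∈ [-1/95, 1/5)
intersection: [0, 1/19)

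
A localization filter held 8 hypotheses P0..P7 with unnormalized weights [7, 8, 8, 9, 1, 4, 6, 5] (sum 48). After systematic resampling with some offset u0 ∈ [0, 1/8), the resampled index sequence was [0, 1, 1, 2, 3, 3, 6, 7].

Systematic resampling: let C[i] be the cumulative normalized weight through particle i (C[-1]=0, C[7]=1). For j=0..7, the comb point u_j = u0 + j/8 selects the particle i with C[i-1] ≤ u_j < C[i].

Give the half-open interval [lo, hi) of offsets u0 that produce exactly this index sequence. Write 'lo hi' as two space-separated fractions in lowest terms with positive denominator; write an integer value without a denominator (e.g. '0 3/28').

C = [7/48, 5/16, 23/48, 2/3, 11/16, 37/48, 43/48, 1]
j=0 picked index 0: u0 ∈ [0, 7/48)
j=1 picked index 1: u0 ∈ [1/48, 3/16)
j=2 picked index 1: u0 ∈ [-5/48, 1/16)
j=3 picked index 2: u0 ∈ [-1/16, 5/48)
j=4 picked index 3: u0 ∈ [-1/48, 1/6)
j=5 picked index 3: u0 ∈ [-7/48, 1/24)
j=6 picked index 6: u0 ∈ [1/48, 7/48)
j=7 picked index 7: u0 ∈ [1/48, 1/8)
intersection: [1/48, 1/24)

1/48 1/24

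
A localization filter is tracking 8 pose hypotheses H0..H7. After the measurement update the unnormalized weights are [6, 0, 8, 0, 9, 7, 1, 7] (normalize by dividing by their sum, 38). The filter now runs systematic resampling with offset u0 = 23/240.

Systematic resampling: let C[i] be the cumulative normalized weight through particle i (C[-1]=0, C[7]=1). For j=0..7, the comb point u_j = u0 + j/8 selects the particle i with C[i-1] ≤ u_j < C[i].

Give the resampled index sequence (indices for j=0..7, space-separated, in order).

0 2 2 4 4 5 7 7

C = [3/19, 3/19, 7/19, 7/19, 23/38, 15/19, 31/38, 1]
j=0: u_0=23/240 ∈ [0, 3/19) → index 0
j=1: u_1=53/240 ∈ [3/19, 7/19) → index 2
j=2: u_2=83/240 ∈ [3/19, 7/19) → index 2
j=3: u_3=113/240 ∈ [7/19, 23/38) → index 4
j=4: u_4=143/240 ∈ [7/19, 23/38) → index 4
j=5: u_5=173/240 ∈ [23/38, 15/19) → index 5
j=6: u_6=203/240 ∈ [31/38, 1) → index 7
j=7: u_7=233/240 ∈ [31/38, 1) → index 7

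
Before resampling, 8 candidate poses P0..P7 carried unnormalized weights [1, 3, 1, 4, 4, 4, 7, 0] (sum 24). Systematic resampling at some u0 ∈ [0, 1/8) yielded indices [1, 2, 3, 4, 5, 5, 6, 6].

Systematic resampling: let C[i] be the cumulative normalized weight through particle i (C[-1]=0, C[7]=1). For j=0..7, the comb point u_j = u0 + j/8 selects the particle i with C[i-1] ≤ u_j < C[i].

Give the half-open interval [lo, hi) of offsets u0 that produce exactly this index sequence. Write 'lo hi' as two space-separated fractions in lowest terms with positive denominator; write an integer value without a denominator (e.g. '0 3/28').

C = [1/24, 1/6, 5/24, 3/8, 13/24, 17/24, 1, 1]
j=0 picked index 1: u0 ∈ [1/24, 1/6)
j=1 picked index 2: u0 ∈ [1/24, 1/12)
j=2 picked index 3: u0 ∈ [-1/24, 1/8)
j=3 picked index 4: u0 ∈ [0, 1/6)
j=4 picked index 5: u0 ∈ [1/24, 5/24)
j=5 picked index 5: u0 ∈ [-1/12, 1/12)
j=6 picked index 6: u0 ∈ [-1/24, 1/4)
j=7 picked index 6: u0 ∈ [-1/6, 1/8)
intersection: [1/24, 1/12)

1/24 1/12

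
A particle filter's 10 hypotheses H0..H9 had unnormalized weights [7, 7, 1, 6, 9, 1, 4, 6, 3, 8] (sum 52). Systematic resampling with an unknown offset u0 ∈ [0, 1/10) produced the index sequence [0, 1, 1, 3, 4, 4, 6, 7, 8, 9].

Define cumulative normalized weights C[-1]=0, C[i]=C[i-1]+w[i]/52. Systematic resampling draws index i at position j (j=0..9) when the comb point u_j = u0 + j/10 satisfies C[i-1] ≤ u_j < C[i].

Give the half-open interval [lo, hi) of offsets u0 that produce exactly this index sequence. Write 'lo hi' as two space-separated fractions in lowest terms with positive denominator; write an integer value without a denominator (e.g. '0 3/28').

C = [7/52, 7/26, 15/52, 21/52, 15/26, 31/52, 35/52, 41/52, 11/13, 1]
j=0 picked index 0: u0 ∈ [0, 7/52)
j=1 picked index 1: u0 ∈ [9/260, 11/65)
j=2 picked index 1: u0 ∈ [-17/260, 9/130)
j=3 picked index 3: u0 ∈ [-3/260, 27/260)
j=4 picked index 4: u0 ∈ [1/260, 23/130)
j=5 picked index 4: u0 ∈ [-5/52, 1/13)
j=6 picked index 6: u0 ∈ [-1/260, 19/260)
j=7 picked index 7: u0 ∈ [-7/260, 23/260)
j=8 picked index 8: u0 ∈ [-3/260, 3/65)
j=9 picked index 9: u0 ∈ [-7/130, 1/10)
intersection: [9/260, 3/65)

9/260 3/65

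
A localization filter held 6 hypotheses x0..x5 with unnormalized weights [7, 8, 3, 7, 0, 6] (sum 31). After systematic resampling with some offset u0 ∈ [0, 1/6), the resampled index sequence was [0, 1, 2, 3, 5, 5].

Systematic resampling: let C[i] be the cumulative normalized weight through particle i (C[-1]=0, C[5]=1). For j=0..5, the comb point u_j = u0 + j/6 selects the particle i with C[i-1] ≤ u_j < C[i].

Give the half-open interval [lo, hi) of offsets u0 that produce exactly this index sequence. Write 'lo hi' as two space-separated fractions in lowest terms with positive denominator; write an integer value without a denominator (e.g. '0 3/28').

C = [7/31, 15/31, 18/31, 25/31, 25/31, 1]
j=0 picked index 0: u0 ∈ [0, 7/31)
j=1 picked index 1: u0 ∈ [11/186, 59/186)
j=2 picked index 2: u0 ∈ [14/93, 23/93)
j=3 picked index 3: u0 ∈ [5/62, 19/62)
j=4 picked index 5: u0 ∈ [13/93, 1/3)
j=5 picked index 5: u0 ∈ [-5/186, 1/6)
intersection: [14/93, 1/6)

14/93 1/6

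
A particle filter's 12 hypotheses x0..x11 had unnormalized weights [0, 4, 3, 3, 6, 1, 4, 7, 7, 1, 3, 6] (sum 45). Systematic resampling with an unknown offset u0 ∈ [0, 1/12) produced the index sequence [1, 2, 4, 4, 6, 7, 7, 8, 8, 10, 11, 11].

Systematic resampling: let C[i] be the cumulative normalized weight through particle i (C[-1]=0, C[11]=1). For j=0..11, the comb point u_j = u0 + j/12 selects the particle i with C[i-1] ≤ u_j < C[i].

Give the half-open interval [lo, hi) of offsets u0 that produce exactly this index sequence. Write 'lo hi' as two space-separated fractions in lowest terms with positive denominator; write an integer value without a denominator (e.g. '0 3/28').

C = [0, 4/45, 7/45, 2/9, 16/45, 17/45, 7/15, 28/45, 7/9, 4/5, 13/15, 1]
j=0 picked index 1: u0 ∈ [0, 4/45)
j=1 picked index 2: u0 ∈ [1/180, 13/180)
j=2 picked index 4: u0 ∈ [1/18, 17/90)
j=3 picked index 4: u0 ∈ [-1/36, 19/180)
j=4 picked index 6: u0 ∈ [2/45, 2/15)
j=5 picked index 7: u0 ∈ [1/20, 37/180)
j=6 picked index 7: u0 ∈ [-1/30, 11/90)
j=7 picked index 8: u0 ∈ [7/180, 7/36)
j=8 picked index 8: u0 ∈ [-2/45, 1/9)
j=9 picked index 10: u0 ∈ [1/20, 7/60)
j=10 picked index 11: u0 ∈ [1/30, 1/6)
j=11 picked index 11: u0 ∈ [-1/20, 1/12)
intersection: [1/18, 13/180)

1/18 13/180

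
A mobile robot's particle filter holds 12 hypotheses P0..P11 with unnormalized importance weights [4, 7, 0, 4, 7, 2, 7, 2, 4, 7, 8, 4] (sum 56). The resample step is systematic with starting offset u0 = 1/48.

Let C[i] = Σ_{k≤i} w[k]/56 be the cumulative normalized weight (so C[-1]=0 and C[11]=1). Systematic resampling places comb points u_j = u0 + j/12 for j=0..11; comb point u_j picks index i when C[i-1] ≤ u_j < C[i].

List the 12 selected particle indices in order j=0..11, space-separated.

C = [1/14, 11/56, 11/56, 15/56, 11/28, 3/7, 31/56, 33/56, 37/56, 11/14, 13/14, 1]
j=0: u_0=1/48 ∈ [0, 1/14) → index 0
j=1: u_1=5/48 ∈ [1/14, 11/56) → index 1
j=2: u_2=3/16 ∈ [1/14, 11/56) → index 1
j=3: u_3=13/48 ∈ [15/56, 11/28) → index 4
j=4: u_4=17/48 ∈ [15/56, 11/28) → index 4
j=5: u_5=7/16 ∈ [3/7, 31/56) → index 6
j=6: u_6=25/48 ∈ [3/7, 31/56) → index 6
j=7: u_7=29/48 ∈ [33/56, 37/56) → index 8
j=8: u_8=11/16 ∈ [37/56, 11/14) → index 9
j=9: u_9=37/48 ∈ [37/56, 11/14) → index 9
j=10: u_10=41/48 ∈ [11/14, 13/14) → index 10
j=11: u_11=15/16 ∈ [13/14, 1) → index 11

0 1 1 4 4 6 6 8 9 9 10 11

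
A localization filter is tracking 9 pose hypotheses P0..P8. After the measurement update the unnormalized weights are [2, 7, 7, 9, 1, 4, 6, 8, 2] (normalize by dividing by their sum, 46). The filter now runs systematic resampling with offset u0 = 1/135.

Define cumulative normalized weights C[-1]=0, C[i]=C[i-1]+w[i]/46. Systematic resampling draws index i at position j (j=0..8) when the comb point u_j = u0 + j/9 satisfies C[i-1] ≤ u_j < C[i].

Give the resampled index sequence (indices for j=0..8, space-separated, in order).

C = [1/23, 9/46, 8/23, 25/46, 13/23, 15/23, 18/23, 22/23, 1]
j=0: u_0=1/135 ∈ [0, 1/23) → index 0
j=1: u_1=16/135 ∈ [1/23, 9/46) → index 1
j=2: u_2=31/135 ∈ [9/46, 8/23) → index 2
j=3: u_3=46/135 ∈ [9/46, 8/23) → index 2
j=4: u_4=61/135 ∈ [8/23, 25/46) → index 3
j=5: u_5=76/135 ∈ [25/46, 13/23) → index 4
j=6: u_6=91/135 ∈ [15/23, 18/23) → index 6
j=7: u_7=106/135 ∈ [18/23, 22/23) → index 7
j=8: u_8=121/135 ∈ [18/23, 22/23) → index 7

0 1 2 2 3 4 6 7 7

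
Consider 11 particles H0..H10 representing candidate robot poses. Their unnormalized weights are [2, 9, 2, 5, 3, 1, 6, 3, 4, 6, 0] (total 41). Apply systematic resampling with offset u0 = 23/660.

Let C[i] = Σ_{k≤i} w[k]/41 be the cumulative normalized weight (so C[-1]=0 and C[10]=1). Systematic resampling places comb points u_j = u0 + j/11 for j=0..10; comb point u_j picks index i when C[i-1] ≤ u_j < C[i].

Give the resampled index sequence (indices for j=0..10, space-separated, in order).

C = [2/41, 11/41, 13/41, 18/41, 21/41, 22/41, 28/41, 31/41, 35/41, 1, 1]
j=0: u_0=23/660 ∈ [0, 2/41) → index 0
j=1: u_1=83/660 ∈ [2/41, 11/41) → index 1
j=2: u_2=13/60 ∈ [2/41, 11/41) → index 1
j=3: u_3=203/660 ∈ [11/41, 13/41) → index 2
j=4: u_4=263/660 ∈ [13/41, 18/41) → index 3
j=5: u_5=323/660 ∈ [18/41, 21/41) → index 4
j=6: u_6=383/660 ∈ [22/41, 28/41) → index 6
j=7: u_7=443/660 ∈ [22/41, 28/41) → index 6
j=8: u_8=503/660 ∈ [31/41, 35/41) → index 8
j=9: u_9=563/660 ∈ [31/41, 35/41) → index 8
j=10: u_10=623/660 ∈ [35/41, 1) → index 9

0 1 1 2 3 4 6 6 8 8 9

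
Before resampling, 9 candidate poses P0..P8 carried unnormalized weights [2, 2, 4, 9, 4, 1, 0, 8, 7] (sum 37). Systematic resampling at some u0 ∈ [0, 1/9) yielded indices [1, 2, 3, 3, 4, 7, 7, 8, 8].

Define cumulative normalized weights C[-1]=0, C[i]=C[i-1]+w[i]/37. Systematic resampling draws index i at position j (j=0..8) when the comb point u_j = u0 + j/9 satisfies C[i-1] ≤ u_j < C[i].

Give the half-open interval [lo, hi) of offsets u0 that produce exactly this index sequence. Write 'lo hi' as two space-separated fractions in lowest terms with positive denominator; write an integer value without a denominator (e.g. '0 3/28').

2/37 35/333

C = [2/37, 4/37, 8/37, 17/37, 21/37, 22/37, 22/37, 30/37, 1]
j=0 picked index 1: u0 ∈ [2/37, 4/37)
j=1 picked index 2: u0 ∈ [-1/333, 35/333)
j=2 picked index 3: u0 ∈ [-2/333, 79/333)
j=3 picked index 3: u0 ∈ [-13/111, 14/111)
j=4 picked index 4: u0 ∈ [5/333, 41/333)
j=5 picked index 7: u0 ∈ [13/333, 85/333)
j=6 picked index 7: u0 ∈ [-8/111, 16/111)
j=7 picked index 8: u0 ∈ [11/333, 2/9)
j=8 picked index 8: u0 ∈ [-26/333, 1/9)
intersection: [2/37, 35/333)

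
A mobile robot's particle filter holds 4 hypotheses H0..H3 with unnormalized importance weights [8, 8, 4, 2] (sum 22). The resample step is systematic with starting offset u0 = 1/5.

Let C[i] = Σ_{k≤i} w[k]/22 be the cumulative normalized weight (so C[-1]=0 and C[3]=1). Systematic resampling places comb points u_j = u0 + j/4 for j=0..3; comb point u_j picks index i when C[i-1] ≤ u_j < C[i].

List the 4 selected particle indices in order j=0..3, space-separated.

0 1 1 3

C = [4/11, 8/11, 10/11, 1]
j=0: u_0=1/5 ∈ [0, 4/11) → index 0
j=1: u_1=9/20 ∈ [4/11, 8/11) → index 1
j=2: u_2=7/10 ∈ [4/11, 8/11) → index 1
j=3: u_3=19/20 ∈ [10/11, 1) → index 3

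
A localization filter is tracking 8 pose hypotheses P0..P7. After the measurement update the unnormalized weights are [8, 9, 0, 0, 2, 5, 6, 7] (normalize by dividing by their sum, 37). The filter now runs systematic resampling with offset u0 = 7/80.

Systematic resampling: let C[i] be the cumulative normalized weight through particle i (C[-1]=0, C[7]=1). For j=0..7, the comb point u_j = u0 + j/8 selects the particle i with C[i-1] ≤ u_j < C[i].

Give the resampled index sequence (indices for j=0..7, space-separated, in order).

C = [8/37, 17/37, 17/37, 17/37, 19/37, 24/37, 30/37, 1]
j=0: u_0=7/80 ∈ [0, 8/37) → index 0
j=1: u_1=17/80 ∈ [0, 8/37) → index 0
j=2: u_2=27/80 ∈ [8/37, 17/37) → index 1
j=3: u_3=37/80 ∈ [17/37, 19/37) → index 4
j=4: u_4=47/80 ∈ [19/37, 24/37) → index 5
j=5: u_5=57/80 ∈ [24/37, 30/37) → index 6
j=6: u_6=67/80 ∈ [30/37, 1) → index 7
j=7: u_7=77/80 ∈ [30/37, 1) → index 7

0 0 1 4 5 6 7 7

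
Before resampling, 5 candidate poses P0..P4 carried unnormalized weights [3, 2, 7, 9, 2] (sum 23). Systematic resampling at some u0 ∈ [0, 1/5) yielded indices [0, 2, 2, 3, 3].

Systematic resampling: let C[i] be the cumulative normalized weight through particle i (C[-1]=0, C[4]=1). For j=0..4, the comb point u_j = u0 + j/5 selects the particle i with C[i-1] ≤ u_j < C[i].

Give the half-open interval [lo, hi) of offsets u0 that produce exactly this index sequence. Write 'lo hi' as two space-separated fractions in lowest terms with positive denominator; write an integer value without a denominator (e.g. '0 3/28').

C = [3/23, 5/23, 12/23, 21/23, 1]
j=0 picked index 0: u0 ∈ [0, 3/23)
j=1 picked index 2: u0 ∈ [2/115, 37/115)
j=2 picked index 2: u0 ∈ [-21/115, 14/115)
j=3 picked index 3: u0 ∈ [-9/115, 36/115)
j=4 picked index 3: u0 ∈ [-32/115, 13/115)
intersection: [2/115, 13/115)

2/115 13/115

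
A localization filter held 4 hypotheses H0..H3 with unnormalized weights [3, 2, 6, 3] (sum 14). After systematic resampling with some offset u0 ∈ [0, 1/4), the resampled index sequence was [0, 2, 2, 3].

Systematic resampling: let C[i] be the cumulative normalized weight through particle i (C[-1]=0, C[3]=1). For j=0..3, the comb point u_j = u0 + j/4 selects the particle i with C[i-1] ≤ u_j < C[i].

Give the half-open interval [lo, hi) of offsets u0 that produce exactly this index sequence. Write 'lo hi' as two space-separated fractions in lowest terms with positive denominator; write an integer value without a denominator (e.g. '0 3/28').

C = [3/14, 5/14, 11/14, 1]
j=0 picked index 0: u0 ∈ [0, 3/14)
j=1 picked index 2: u0 ∈ [3/28, 15/28)
j=2 picked index 2: u0 ∈ [-1/7, 2/7)
j=3 picked index 3: u0 ∈ [1/28, 1/4)
intersection: [3/28, 3/14)

3/28 3/14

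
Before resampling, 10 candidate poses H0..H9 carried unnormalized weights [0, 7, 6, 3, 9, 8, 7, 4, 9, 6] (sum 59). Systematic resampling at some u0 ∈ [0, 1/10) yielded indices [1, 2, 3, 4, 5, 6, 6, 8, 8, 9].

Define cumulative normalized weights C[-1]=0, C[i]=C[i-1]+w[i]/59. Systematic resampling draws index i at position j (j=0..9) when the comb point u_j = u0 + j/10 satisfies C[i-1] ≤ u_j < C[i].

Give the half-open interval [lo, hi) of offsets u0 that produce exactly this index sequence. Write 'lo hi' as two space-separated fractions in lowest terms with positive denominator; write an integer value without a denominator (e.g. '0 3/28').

7/118 21/295

C = [0, 7/59, 13/59, 16/59, 25/59, 33/59, 40/59, 44/59, 53/59, 1]
j=0 picked index 1: u0 ∈ [0, 7/59)
j=1 picked index 2: u0 ∈ [11/590, 71/590)
j=2 picked index 3: u0 ∈ [6/295, 21/295)
j=3 picked index 4: u0 ∈ [-17/590, 73/590)
j=4 picked index 5: u0 ∈ [7/295, 47/295)
j=5 picked index 6: u0 ∈ [7/118, 21/118)
j=6 picked index 6: u0 ∈ [-12/295, 23/295)
j=7 picked index 8: u0 ∈ [27/590, 117/590)
j=8 picked index 8: u0 ∈ [-16/295, 29/295)
j=9 picked index 9: u0 ∈ [-1/590, 1/10)
intersection: [7/118, 21/295)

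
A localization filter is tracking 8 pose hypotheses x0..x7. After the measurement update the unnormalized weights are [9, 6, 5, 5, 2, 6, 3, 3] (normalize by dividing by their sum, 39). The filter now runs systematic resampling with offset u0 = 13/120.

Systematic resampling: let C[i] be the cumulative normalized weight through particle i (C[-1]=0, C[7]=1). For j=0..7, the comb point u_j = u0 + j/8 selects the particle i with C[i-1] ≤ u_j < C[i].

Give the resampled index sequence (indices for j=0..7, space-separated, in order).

0 1 1 2 3 5 6 7

C = [3/13, 5/13, 20/39, 25/39, 9/13, 11/13, 12/13, 1]
j=0: u_0=13/120 ∈ [0, 3/13) → index 0
j=1: u_1=7/30 ∈ [3/13, 5/13) → index 1
j=2: u_2=43/120 ∈ [3/13, 5/13) → index 1
j=3: u_3=29/60 ∈ [5/13, 20/39) → index 2
j=4: u_4=73/120 ∈ [20/39, 25/39) → index 3
j=5: u_5=11/15 ∈ [9/13, 11/13) → index 5
j=6: u_6=103/120 ∈ [11/13, 12/13) → index 6
j=7: u_7=59/60 ∈ [12/13, 1) → index 7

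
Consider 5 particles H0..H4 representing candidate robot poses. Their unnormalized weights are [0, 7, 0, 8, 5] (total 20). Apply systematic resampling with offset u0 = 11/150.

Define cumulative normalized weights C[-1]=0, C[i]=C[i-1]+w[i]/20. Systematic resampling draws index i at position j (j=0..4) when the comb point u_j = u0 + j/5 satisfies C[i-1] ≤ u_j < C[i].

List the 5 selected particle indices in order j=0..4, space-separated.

1 1 3 3 4

C = [0, 7/20, 7/20, 3/4, 1]
j=0: u_0=11/150 ∈ [0, 7/20) → index 1
j=1: u_1=41/150 ∈ [0, 7/20) → index 1
j=2: u_2=71/150 ∈ [7/20, 3/4) → index 3
j=3: u_3=101/150 ∈ [7/20, 3/4) → index 3
j=4: u_4=131/150 ∈ [3/4, 1) → index 4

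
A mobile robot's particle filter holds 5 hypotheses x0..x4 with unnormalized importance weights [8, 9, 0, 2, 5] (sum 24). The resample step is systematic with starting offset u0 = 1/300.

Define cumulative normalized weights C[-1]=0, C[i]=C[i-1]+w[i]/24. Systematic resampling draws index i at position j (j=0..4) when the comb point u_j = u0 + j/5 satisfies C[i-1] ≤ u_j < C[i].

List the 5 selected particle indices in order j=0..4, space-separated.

C = [1/3, 17/24, 17/24, 19/24, 1]
j=0: u_0=1/300 ∈ [0, 1/3) → index 0
j=1: u_1=61/300 ∈ [0, 1/3) → index 0
j=2: u_2=121/300 ∈ [1/3, 17/24) → index 1
j=3: u_3=181/300 ∈ [1/3, 17/24) → index 1
j=4: u_4=241/300 ∈ [19/24, 1) → index 4

0 0 1 1 4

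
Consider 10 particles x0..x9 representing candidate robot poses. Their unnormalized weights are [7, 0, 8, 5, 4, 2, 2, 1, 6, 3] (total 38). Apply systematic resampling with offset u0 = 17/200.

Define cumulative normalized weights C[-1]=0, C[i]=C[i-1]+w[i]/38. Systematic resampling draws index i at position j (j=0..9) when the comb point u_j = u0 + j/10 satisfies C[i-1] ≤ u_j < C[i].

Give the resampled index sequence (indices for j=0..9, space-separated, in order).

C = [7/38, 7/38, 15/38, 10/19, 12/19, 13/19, 14/19, 29/38, 35/38, 1]
j=0: u_0=17/200 ∈ [0, 7/38) → index 0
j=1: u_1=37/200 ∈ [7/38, 15/38) → index 2
j=2: u_2=57/200 ∈ [7/38, 15/38) → index 2
j=3: u_3=77/200 ∈ [7/38, 15/38) → index 2
j=4: u_4=97/200 ∈ [15/38, 10/19) → index 3
j=5: u_5=117/200 ∈ [10/19, 12/19) → index 4
j=6: u_6=137/200 ∈ [13/19, 14/19) → index 6
j=7: u_7=157/200 ∈ [29/38, 35/38) → index 8
j=8: u_8=177/200 ∈ [29/38, 35/38) → index 8
j=9: u_9=197/200 ∈ [35/38, 1) → index 9

0 2 2 2 3 4 6 8 8 9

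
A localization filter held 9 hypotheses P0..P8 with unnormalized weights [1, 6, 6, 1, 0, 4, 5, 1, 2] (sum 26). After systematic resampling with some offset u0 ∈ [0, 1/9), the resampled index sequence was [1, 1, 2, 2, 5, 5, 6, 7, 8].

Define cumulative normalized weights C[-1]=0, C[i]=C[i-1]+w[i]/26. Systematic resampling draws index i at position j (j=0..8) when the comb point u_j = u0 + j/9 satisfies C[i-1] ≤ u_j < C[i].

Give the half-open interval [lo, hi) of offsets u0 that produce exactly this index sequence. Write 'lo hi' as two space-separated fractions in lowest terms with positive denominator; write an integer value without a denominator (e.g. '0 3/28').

C = [1/26, 7/26, 1/2, 7/13, 7/13, 9/13, 23/26, 12/13, 1]
j=0 picked index 1: u0 ∈ [1/26, 7/26)
j=1 picked index 1: u0 ∈ [-17/234, 37/234)
j=2 picked index 2: u0 ∈ [11/234, 5/18)
j=3 picked index 2: u0 ∈ [-5/78, 1/6)
j=4 picked index 5: u0 ∈ [11/117, 29/117)
j=5 picked index 5: u0 ∈ [-2/117, 16/117)
j=6 picked index 6: u0 ∈ [1/39, 17/78)
j=7 picked index 7: u0 ∈ [25/234, 17/117)
j=8 picked index 8: u0 ∈ [4/117, 1/9)
intersection: [25/234, 1/9)

25/234 1/9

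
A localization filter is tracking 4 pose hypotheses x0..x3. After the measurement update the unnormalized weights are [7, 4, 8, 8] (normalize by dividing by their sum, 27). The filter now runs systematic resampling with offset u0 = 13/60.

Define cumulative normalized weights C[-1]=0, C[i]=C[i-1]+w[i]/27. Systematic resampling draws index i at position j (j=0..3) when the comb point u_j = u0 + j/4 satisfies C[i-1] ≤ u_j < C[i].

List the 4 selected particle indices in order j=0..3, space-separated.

C = [7/27, 11/27, 19/27, 1]
j=0: u_0=13/60 ∈ [0, 7/27) → index 0
j=1: u_1=7/15 ∈ [11/27, 19/27) → index 2
j=2: u_2=43/60 ∈ [19/27, 1) → index 3
j=3: u_3=29/30 ∈ [19/27, 1) → index 3

0 2 3 3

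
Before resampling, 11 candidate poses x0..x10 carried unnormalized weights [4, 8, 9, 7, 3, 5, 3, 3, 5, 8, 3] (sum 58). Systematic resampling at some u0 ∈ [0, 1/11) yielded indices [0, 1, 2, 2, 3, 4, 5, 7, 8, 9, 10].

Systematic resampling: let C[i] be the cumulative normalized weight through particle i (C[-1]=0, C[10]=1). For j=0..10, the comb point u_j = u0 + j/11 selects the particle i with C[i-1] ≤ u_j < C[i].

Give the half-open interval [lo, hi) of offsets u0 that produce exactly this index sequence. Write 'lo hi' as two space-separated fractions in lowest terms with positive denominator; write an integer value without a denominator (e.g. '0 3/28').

25/638 2/29

C = [2/29, 6/29, 21/58, 14/29, 31/58, 18/29, 39/58, 21/29, 47/58, 55/58, 1]
j=0 picked index 0: u0 ∈ [0, 2/29)
j=1 picked index 1: u0 ∈ [-7/319, 37/319)
j=2 picked index 2: u0 ∈ [8/319, 115/638)
j=3 picked index 2: u0 ∈ [-21/319, 57/638)
j=4 picked index 3: u0 ∈ [-1/638, 38/319)
j=5 picked index 4: u0 ∈ [9/319, 51/638)
j=6 picked index 5: u0 ∈ [-7/638, 24/319)
j=7 picked index 7: u0 ∈ [23/638, 28/319)
j=8 picked index 8: u0 ∈ [-1/319, 53/638)
j=9 picked index 9: u0 ∈ [-5/638, 83/638)
j=10 picked index 10: u0 ∈ [25/638, 1/11)
intersection: [25/638, 2/29)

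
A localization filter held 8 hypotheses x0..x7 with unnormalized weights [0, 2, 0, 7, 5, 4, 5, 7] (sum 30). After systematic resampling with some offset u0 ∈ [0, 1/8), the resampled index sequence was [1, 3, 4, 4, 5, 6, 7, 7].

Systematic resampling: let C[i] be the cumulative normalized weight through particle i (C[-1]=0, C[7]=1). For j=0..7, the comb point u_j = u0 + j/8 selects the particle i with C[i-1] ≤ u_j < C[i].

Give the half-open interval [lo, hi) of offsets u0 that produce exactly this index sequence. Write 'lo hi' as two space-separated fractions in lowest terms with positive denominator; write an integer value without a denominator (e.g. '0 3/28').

1/20 1/15

C = [0, 1/15, 1/15, 3/10, 7/15, 3/5, 23/30, 1]
j=0 picked index 1: u0 ∈ [0, 1/15)
j=1 picked index 3: u0 ∈ [-7/120, 7/40)
j=2 picked index 4: u0 ∈ [1/20, 13/60)
j=3 picked index 4: u0 ∈ [-3/40, 11/120)
j=4 picked index 5: u0 ∈ [-1/30, 1/10)
j=5 picked index 6: u0 ∈ [-1/40, 17/120)
j=6 picked index 7: u0 ∈ [1/60, 1/4)
j=7 picked index 7: u0 ∈ [-13/120, 1/8)
intersection: [1/20, 1/15)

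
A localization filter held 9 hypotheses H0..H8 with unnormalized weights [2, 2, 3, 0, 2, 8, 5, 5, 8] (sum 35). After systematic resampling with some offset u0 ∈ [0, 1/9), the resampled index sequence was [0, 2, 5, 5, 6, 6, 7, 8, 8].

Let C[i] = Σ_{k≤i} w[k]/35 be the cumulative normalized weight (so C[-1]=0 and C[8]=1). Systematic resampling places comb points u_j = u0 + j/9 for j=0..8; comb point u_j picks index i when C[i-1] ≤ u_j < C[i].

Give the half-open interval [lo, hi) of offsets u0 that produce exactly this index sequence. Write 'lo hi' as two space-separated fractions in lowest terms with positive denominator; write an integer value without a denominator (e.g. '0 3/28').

13/315 2/35

C = [2/35, 4/35, 1/5, 1/5, 9/35, 17/35, 22/35, 27/35, 1]
j=0 picked index 0: u0 ∈ [0, 2/35)
j=1 picked index 2: u0 ∈ [1/315, 4/45)
j=2 picked index 5: u0 ∈ [11/315, 83/315)
j=3 picked index 5: u0 ∈ [-8/105, 16/105)
j=4 picked index 6: u0 ∈ [13/315, 58/315)
j=5 picked index 6: u0 ∈ [-22/315, 23/315)
j=6 picked index 7: u0 ∈ [-4/105, 11/105)
j=7 picked index 8: u0 ∈ [-2/315, 2/9)
j=8 picked index 8: u0 ∈ [-37/315, 1/9)
intersection: [13/315, 2/35)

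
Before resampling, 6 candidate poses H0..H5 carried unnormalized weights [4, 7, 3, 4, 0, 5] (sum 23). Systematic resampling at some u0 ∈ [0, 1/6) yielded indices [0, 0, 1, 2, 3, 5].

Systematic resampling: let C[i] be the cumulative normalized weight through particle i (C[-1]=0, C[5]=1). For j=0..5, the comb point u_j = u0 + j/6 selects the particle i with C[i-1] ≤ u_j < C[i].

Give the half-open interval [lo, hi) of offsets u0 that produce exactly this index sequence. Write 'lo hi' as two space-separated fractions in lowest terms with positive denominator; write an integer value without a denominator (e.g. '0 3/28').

0 1/138

C = [4/23, 11/23, 14/23, 18/23, 18/23, 1]
j=0 picked index 0: u0 ∈ [0, 4/23)
j=1 picked index 0: u0 ∈ [-1/6, 1/138)
j=2 picked index 1: u0 ∈ [-11/69, 10/69)
j=3 picked index 2: u0 ∈ [-1/46, 5/46)
j=4 picked index 3: u0 ∈ [-4/69, 8/69)
j=5 picked index 5: u0 ∈ [-7/138, 1/6)
intersection: [0, 1/138)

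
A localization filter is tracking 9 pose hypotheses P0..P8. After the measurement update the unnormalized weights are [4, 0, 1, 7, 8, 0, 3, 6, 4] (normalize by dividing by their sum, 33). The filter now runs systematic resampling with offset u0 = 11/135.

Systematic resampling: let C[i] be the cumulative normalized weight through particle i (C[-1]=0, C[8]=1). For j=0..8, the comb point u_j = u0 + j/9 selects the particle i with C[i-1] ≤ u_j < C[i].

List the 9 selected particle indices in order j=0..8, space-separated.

C = [4/33, 4/33, 5/33, 4/11, 20/33, 20/33, 23/33, 29/33, 1]
j=0: u_0=11/135 ∈ [0, 4/33) → index 0
j=1: u_1=26/135 ∈ [5/33, 4/11) → index 3
j=2: u_2=41/135 ∈ [5/33, 4/11) → index 3
j=3: u_3=56/135 ∈ [4/11, 20/33) → index 4
j=4: u_4=71/135 ∈ [4/11, 20/33) → index 4
j=5: u_5=86/135 ∈ [20/33, 23/33) → index 6
j=6: u_6=101/135 ∈ [23/33, 29/33) → index 7
j=7: u_7=116/135 ∈ [23/33, 29/33) → index 7
j=8: u_8=131/135 ∈ [29/33, 1) → index 8

0 3 3 4 4 6 7 7 8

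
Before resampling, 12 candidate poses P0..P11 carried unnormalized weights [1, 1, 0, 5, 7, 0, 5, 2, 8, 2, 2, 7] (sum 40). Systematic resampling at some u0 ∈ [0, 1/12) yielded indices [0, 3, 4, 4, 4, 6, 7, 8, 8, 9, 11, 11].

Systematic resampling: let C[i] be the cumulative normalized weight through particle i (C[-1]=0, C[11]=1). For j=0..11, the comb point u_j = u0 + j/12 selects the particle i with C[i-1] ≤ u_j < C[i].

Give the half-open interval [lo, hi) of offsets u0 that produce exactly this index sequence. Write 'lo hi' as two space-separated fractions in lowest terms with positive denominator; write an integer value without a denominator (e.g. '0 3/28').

C = [1/40, 1/20, 1/20, 7/40, 7/20, 7/20, 19/40, 21/40, 29/40, 31/40, 33/40, 1]
j=0 picked index 0: u0 ∈ [0, 1/40)
j=1 picked index 3: u0 ∈ [-1/30, 11/120)
j=2 picked index 4: u0 ∈ [1/120, 11/60)
j=3 picked index 4: u0 ∈ [-3/40, 1/10)
j=4 picked index 4: u0 ∈ [-19/120, 1/60)
j=5 picked index 6: u0 ∈ [-1/15, 7/120)
j=6 picked index 7: u0 ∈ [-1/40, 1/40)
j=7 picked index 8: u0 ∈ [-7/120, 17/120)
j=8 picked index 8: u0 ∈ [-17/120, 7/120)
j=9 picked index 9: u0 ∈ [-1/40, 1/40)
j=10 picked index 11: u0 ∈ [-1/120, 1/6)
j=11 picked index 11: u0 ∈ [-11/120, 1/12)
intersection: [1/120, 1/60)

1/120 1/60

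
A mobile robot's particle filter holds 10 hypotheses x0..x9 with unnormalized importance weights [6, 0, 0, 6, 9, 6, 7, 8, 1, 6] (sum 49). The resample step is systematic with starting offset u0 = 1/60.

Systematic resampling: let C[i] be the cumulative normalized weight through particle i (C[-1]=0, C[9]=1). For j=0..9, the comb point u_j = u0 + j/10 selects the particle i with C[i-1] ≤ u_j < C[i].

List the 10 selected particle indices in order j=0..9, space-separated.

C = [6/49, 6/49, 6/49, 12/49, 3/7, 27/49, 34/49, 6/7, 43/49, 1]
j=0: u_0=1/60 ∈ [0, 6/49) → index 0
j=1: u_1=7/60 ∈ [0, 6/49) → index 0
j=2: u_2=13/60 ∈ [6/49, 12/49) → index 3
j=3: u_3=19/60 ∈ [12/49, 3/7) → index 4
j=4: u_4=5/12 ∈ [12/49, 3/7) → index 4
j=5: u_5=31/60 ∈ [3/7, 27/49) → index 5
j=6: u_6=37/60 ∈ [27/49, 34/49) → index 6
j=7: u_7=43/60 ∈ [34/49, 6/7) → index 7
j=8: u_8=49/60 ∈ [34/49, 6/7) → index 7
j=9: u_9=11/12 ∈ [43/49, 1) → index 9

0 0 3 4 4 5 6 7 7 9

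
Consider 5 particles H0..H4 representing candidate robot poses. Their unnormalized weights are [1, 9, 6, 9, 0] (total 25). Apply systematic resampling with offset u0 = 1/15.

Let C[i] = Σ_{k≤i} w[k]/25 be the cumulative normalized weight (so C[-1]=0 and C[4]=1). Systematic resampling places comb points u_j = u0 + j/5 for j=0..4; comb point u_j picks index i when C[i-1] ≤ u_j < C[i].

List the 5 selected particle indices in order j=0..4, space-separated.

1 1 2 3 3

C = [1/25, 2/5, 16/25, 1, 1]
j=0: u_0=1/15 ∈ [1/25, 2/5) → index 1
j=1: u_1=4/15 ∈ [1/25, 2/5) → index 1
j=2: u_2=7/15 ∈ [2/5, 16/25) → index 2
j=3: u_3=2/3 ∈ [16/25, 1) → index 3
j=4: u_4=13/15 ∈ [16/25, 1) → index 3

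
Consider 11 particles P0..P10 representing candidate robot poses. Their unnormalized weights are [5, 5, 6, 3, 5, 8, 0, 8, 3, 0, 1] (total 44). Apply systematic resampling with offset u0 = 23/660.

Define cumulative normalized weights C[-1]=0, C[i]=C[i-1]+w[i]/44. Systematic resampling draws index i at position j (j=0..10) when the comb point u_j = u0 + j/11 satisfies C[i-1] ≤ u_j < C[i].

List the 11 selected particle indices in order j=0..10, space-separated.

0 1 1 2 3 4 5 5 7 7 8

C = [5/44, 5/22, 4/11, 19/44, 6/11, 8/11, 8/11, 10/11, 43/44, 43/44, 1]
j=0: u_0=23/660 ∈ [0, 5/44) → index 0
j=1: u_1=83/660 ∈ [5/44, 5/22) → index 1
j=2: u_2=13/60 ∈ [5/44, 5/22) → index 1
j=3: u_3=203/660 ∈ [5/22, 4/11) → index 2
j=4: u_4=263/660 ∈ [4/11, 19/44) → index 3
j=5: u_5=323/660 ∈ [19/44, 6/11) → index 4
j=6: u_6=383/660 ∈ [6/11, 8/11) → index 5
j=7: u_7=443/660 ∈ [6/11, 8/11) → index 5
j=8: u_8=503/660 ∈ [8/11, 10/11) → index 7
j=9: u_9=563/660 ∈ [8/11, 10/11) → index 7
j=10: u_10=623/660 ∈ [10/11, 43/44) → index 8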